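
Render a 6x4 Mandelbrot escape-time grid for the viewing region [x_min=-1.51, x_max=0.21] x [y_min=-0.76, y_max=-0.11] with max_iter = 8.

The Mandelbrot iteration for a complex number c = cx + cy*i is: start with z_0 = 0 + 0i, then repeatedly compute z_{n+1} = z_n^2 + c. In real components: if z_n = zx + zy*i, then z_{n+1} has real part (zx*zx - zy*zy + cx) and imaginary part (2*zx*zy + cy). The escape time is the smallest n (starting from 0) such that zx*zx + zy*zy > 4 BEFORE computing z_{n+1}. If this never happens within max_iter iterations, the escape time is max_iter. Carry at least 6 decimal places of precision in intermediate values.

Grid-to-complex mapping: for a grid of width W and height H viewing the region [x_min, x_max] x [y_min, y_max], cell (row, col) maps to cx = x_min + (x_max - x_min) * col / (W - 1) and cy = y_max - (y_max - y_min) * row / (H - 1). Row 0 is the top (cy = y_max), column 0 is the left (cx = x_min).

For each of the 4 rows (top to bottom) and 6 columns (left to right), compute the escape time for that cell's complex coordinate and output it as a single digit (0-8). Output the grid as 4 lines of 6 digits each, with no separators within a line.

(row=0, col=0): c = -1.5100 + -0.1100i → escape time 7
(row=0, col=1): c = -1.1660 + -0.1100i → escape time 8
(row=0, col=2): c = -0.8220 + -0.1100i → escape time 8
(row=0, col=3): c = -0.4780 + -0.1100i → escape time 8
(row=0, col=4): c = -0.1340 + -0.1100i → escape time 8
(row=0, col=5): c = 0.2100 + -0.1100i → escape time 8
(row=1, col=0): c = -1.5100 + -0.3267i → escape time 4
(row=1, col=1): c = -1.1660 + -0.3267i → escape time 8
(row=1, col=2): c = -0.8220 + -0.3267i → escape time 8
(row=1, col=3): c = -0.4780 + -0.3267i → escape time 8
(row=1, col=4): c = -0.1340 + -0.3267i → escape time 8
(row=1, col=5): c = 0.2100 + -0.3267i → escape time 8
(row=2, col=0): c = -1.5100 + -0.5433i → escape time 3
(row=2, col=1): c = -1.1660 + -0.5433i → escape time 4
(row=2, col=2): c = -0.8220 + -0.5433i → escape time 5
(row=2, col=3): c = -0.4780 + -0.5433i → escape time 8
(row=2, col=4): c = -0.1340 + -0.5433i → escape time 8
(row=2, col=5): c = 0.2100 + -0.5433i → escape time 8
(row=3, col=0): c = -1.5100 + -0.7600i → escape time 3
(row=3, col=1): c = -1.1660 + -0.7600i → escape time 3
(row=3, col=2): c = -0.8220 + -0.7600i → escape time 4
(row=3, col=3): c = -0.4780 + -0.7600i → escape time 6
(row=3, col=4): c = -0.1340 + -0.7600i → escape time 8
(row=3, col=5): c = 0.2100 + -0.7600i → escape time 5

Answer: 788888
488888
345888
334685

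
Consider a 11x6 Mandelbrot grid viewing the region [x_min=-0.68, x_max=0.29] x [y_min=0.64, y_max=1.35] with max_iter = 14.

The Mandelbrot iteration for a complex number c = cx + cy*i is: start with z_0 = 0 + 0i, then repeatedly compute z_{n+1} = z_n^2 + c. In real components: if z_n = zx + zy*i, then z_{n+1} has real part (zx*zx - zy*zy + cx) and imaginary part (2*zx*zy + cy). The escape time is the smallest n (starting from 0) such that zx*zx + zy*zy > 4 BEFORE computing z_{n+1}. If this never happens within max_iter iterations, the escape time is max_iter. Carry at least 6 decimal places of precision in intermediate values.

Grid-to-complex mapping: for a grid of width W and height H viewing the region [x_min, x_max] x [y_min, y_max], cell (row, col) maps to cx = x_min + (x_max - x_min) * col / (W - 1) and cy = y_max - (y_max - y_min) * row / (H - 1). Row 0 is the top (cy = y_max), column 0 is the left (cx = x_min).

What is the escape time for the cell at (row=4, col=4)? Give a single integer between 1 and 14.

z_0 = 0 + 0i, c = -0.2920 + 0.7820i
Iter 1: z = -0.2920 + 0.7820i, |z|^2 = 0.6968
Iter 2: z = -0.8183 + 0.3253i, |z|^2 = 0.7754
Iter 3: z = 0.2717 + 0.2496i, |z|^2 = 0.1361
Iter 4: z = -0.2805 + 0.9177i, |z|^2 = 0.9208
Iter 5: z = -1.0554 + 0.2672i, |z|^2 = 1.1853
Iter 6: z = 0.7505 + 0.2179i, |z|^2 = 0.6107
Iter 7: z = 0.2238 + 1.1091i, |z|^2 = 1.2801
Iter 8: z = -1.4720 + 1.2784i, |z|^2 = 3.8009
Iter 9: z = 0.2405 + -2.9814i, |z|^2 = 8.9466
Escaped at iteration 9

Answer: 9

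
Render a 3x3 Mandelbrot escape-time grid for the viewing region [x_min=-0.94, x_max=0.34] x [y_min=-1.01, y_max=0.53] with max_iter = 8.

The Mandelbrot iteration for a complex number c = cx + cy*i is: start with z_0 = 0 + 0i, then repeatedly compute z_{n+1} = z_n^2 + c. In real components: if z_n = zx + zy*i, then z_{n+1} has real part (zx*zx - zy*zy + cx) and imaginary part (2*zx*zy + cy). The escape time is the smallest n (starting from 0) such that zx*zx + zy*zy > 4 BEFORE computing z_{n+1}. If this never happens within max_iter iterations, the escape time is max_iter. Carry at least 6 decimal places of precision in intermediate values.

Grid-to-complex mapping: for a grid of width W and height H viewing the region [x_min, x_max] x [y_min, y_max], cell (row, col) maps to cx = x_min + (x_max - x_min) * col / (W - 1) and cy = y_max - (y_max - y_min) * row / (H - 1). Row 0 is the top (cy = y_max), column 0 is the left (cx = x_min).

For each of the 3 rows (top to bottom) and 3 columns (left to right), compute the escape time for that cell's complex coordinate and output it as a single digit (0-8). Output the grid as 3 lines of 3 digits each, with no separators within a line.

Answer: 588
888
353

Derivation:
(row=0, col=0): c = -0.9400 + 0.5300i → escape time 5
(row=0, col=1): c = -0.3000 + 0.5300i → escape time 8
(row=0, col=2): c = 0.3400 + 0.5300i → escape time 8
(row=1, col=0): c = -0.9400 + -0.2400i → escape time 8
(row=1, col=1): c = -0.3000 + -0.2400i → escape time 8
(row=1, col=2): c = 0.3400 + -0.2400i → escape time 8
(row=2, col=0): c = -0.9400 + -1.0100i → escape time 3
(row=2, col=1): c = -0.3000 + -1.0100i → escape time 5
(row=2, col=2): c = 0.3400 + -1.0100i → escape time 3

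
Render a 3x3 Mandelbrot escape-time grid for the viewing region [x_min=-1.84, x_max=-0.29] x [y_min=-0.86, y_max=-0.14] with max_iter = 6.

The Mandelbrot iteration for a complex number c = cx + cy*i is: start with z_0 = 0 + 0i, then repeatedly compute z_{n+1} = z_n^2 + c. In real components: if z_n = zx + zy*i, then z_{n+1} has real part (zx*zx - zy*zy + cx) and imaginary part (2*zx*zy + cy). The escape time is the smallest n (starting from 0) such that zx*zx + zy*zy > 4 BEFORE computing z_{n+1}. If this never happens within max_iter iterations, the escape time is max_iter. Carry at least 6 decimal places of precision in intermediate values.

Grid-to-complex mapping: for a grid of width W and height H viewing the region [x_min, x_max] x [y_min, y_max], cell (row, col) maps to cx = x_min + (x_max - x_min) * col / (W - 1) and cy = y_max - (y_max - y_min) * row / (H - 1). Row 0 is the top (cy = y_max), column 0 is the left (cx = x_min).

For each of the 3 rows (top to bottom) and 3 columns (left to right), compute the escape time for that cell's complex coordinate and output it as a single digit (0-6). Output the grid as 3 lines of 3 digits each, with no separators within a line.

Answer: 466
356
136

Derivation:
(row=0, col=0): c = -1.8400 + -0.1400i → escape time 4
(row=0, col=1): c = -1.0650 + -0.1400i → escape time 6
(row=0, col=2): c = -0.2900 + -0.1400i → escape time 6
(row=1, col=0): c = -1.8400 + -0.5000i → escape time 3
(row=1, col=1): c = -1.0650 + -0.5000i → escape time 5
(row=1, col=2): c = -0.2900 + -0.5000i → escape time 6
(row=2, col=0): c = -1.8400 + -0.8600i → escape time 1
(row=2, col=1): c = -1.0650 + -0.8600i → escape time 3
(row=2, col=2): c = -0.2900 + -0.8600i → escape time 6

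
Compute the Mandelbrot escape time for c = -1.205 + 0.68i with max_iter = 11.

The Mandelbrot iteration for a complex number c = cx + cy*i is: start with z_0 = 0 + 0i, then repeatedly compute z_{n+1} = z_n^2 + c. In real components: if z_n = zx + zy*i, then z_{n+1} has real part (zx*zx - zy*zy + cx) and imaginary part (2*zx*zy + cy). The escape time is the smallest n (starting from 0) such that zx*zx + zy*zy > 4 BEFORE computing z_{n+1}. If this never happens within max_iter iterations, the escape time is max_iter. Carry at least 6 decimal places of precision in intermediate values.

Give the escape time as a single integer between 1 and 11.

Answer: 3

Derivation:
z_0 = 0 + 0i, c = -1.2050 + 0.6800i
Iter 1: z = -1.2050 + 0.6800i, |z|^2 = 1.9144
Iter 2: z = -0.2154 + -0.9588i, |z|^2 = 0.9657
Iter 3: z = -2.0779 + 1.0930i, |z|^2 = 5.5124
Escaped at iteration 3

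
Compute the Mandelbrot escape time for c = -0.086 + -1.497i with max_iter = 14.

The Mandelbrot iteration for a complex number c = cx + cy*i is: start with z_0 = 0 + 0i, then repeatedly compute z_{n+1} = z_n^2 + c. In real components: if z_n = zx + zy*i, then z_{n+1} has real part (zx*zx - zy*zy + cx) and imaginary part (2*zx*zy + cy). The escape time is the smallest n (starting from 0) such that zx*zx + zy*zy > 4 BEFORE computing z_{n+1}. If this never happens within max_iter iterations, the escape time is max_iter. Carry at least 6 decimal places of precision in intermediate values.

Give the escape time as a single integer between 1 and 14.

Answer: 2

Derivation:
z_0 = 0 + 0i, c = -0.0860 + -1.4970i
Iter 1: z = -0.0860 + -1.4970i, |z|^2 = 2.2484
Iter 2: z = -2.3196 + -1.2395i, |z|^2 = 6.9170
Escaped at iteration 2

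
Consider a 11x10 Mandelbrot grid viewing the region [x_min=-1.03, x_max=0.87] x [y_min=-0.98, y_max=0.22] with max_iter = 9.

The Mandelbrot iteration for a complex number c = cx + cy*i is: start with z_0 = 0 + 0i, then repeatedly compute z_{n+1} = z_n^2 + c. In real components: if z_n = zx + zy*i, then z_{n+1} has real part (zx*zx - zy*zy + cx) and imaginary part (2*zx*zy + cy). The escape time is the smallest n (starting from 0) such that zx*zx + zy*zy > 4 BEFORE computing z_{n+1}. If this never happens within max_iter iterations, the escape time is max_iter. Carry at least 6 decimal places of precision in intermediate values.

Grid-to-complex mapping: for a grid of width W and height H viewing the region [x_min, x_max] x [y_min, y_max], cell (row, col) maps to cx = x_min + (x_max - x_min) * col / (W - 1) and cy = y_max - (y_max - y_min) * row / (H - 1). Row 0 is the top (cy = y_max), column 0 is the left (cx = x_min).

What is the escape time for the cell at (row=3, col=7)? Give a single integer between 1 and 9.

z_0 = 0 + 0i, c = 0.3000 + -0.1800i
Iter 1: z = 0.3000 + -0.1800i, |z|^2 = 0.1224
Iter 2: z = 0.3576 + -0.2880i, |z|^2 = 0.2108
Iter 3: z = 0.3449 + -0.3860i, |z|^2 = 0.2680
Iter 4: z = 0.2700 + -0.4463i, |z|^2 = 0.2721
Iter 5: z = 0.1737 + -0.4210i, |z|^2 = 0.2074
Iter 6: z = 0.1530 + -0.3263i, |z|^2 = 0.1299
Iter 7: z = 0.2169 + -0.2798i, |z|^2 = 0.1254
Iter 8: z = 0.2688 + -0.3014i, |z|^2 = 0.1631

Answer: 9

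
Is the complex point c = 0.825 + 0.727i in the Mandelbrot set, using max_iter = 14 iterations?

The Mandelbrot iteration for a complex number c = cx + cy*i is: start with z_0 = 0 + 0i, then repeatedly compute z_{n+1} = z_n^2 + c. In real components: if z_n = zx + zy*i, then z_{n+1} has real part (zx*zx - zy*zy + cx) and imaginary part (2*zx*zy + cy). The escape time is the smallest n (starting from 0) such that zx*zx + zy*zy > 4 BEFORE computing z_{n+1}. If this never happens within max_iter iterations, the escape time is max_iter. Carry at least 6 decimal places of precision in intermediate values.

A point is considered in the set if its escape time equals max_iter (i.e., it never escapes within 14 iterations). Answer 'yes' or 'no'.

z_0 = 0 + 0i, c = 0.8250 + 0.7270i
Iter 1: z = 0.8250 + 0.7270i, |z|^2 = 1.2092
Iter 2: z = 0.9771 + 1.9265i, |z|^2 = 4.6663
Escaped at iteration 2

Answer: no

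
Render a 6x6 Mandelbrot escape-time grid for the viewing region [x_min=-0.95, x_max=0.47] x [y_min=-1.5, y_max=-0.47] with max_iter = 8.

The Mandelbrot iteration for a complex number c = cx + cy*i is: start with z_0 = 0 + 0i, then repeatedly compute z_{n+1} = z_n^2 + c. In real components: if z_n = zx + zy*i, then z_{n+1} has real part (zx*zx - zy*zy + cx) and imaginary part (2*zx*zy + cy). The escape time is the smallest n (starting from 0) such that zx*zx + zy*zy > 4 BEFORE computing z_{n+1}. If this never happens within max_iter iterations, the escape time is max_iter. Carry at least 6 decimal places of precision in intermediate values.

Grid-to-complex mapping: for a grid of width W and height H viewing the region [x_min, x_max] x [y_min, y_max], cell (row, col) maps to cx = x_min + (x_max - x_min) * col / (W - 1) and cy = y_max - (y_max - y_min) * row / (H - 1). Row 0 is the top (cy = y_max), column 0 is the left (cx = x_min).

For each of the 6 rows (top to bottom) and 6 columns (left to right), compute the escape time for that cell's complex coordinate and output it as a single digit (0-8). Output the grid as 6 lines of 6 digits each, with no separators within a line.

Answer: 588885
468884
345843
334532
233222
222222

Derivation:
(row=0, col=0): c = -0.9500 + -0.4700i → escape time 5
(row=0, col=1): c = -0.6660 + -0.4700i → escape time 8
(row=0, col=2): c = -0.3820 + -0.4700i → escape time 8
(row=0, col=3): c = -0.0980 + -0.4700i → escape time 8
(row=0, col=4): c = 0.1860 + -0.4700i → escape time 8
(row=0, col=5): c = 0.4700 + -0.4700i → escape time 5
(row=1, col=0): c = -0.9500 + -0.6760i → escape time 4
(row=1, col=1): c = -0.6660 + -0.6760i → escape time 6
(row=1, col=2): c = -0.3820 + -0.6760i → escape time 8
(row=1, col=3): c = -0.0980 + -0.6760i → escape time 8
(row=1, col=4): c = 0.1860 + -0.6760i → escape time 8
(row=1, col=5): c = 0.4700 + -0.6760i → escape time 4
(row=2, col=0): c = -0.9500 + -0.8820i → escape time 3
(row=2, col=1): c = -0.6660 + -0.8820i → escape time 4
(row=2, col=2): c = -0.3820 + -0.8820i → escape time 5
(row=2, col=3): c = -0.0980 + -0.8820i → escape time 8
(row=2, col=4): c = 0.1860 + -0.8820i → escape time 4
(row=2, col=5): c = 0.4700 + -0.8820i → escape time 3
(row=3, col=0): c = -0.9500 + -1.0880i → escape time 3
(row=3, col=1): c = -0.6660 + -1.0880i → escape time 3
(row=3, col=2): c = -0.3820 + -1.0880i → escape time 4
(row=3, col=3): c = -0.0980 + -1.0880i → escape time 5
(row=3, col=4): c = 0.1860 + -1.0880i → escape time 3
(row=3, col=5): c = 0.4700 + -1.0880i → escape time 2
(row=4, col=0): c = -0.9500 + -1.2940i → escape time 2
(row=4, col=1): c = -0.6660 + -1.2940i → escape time 3
(row=4, col=2): c = -0.3820 + -1.2940i → escape time 3
(row=4, col=3): c = -0.0980 + -1.2940i → escape time 2
(row=4, col=4): c = 0.1860 + -1.2940i → escape time 2
(row=4, col=5): c = 0.4700 + -1.2940i → escape time 2
(row=5, col=0): c = -0.9500 + -1.5000i → escape time 2
(row=5, col=1): c = -0.6660 + -1.5000i → escape time 2
(row=5, col=2): c = -0.3820 + -1.5000i → escape time 2
(row=5, col=3): c = -0.0980 + -1.5000i → escape time 2
(row=5, col=4): c = 0.1860 + -1.5000i → escape time 2
(row=5, col=5): c = 0.4700 + -1.5000i → escape time 2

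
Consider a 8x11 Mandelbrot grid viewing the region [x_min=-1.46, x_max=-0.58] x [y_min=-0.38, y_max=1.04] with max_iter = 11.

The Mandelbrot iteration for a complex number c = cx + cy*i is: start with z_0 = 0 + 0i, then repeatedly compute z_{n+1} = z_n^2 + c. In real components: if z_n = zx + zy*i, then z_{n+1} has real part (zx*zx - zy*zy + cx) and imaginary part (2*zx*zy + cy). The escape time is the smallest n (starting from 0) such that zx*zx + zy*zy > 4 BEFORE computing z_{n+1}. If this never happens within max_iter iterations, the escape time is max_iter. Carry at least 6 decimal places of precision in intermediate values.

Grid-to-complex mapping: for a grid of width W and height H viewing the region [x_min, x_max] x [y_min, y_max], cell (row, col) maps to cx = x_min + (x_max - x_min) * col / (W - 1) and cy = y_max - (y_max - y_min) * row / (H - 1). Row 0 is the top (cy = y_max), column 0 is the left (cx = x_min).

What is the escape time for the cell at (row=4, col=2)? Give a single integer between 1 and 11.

z_0 = 0 + 0i, c = -1.2086 + 0.4720i
Iter 1: z = -1.2086 + 0.4720i, |z|^2 = 1.6834
Iter 2: z = 0.0293 + -0.6689i, |z|^2 = 0.4483
Iter 3: z = -1.6551 + 0.4328i, |z|^2 = 2.9268
Iter 4: z = 1.3436 + -0.9607i, |z|^2 = 2.7281
Iter 5: z = -0.3265 + -2.1096i, |z|^2 = 4.5570
Escaped at iteration 5

Answer: 5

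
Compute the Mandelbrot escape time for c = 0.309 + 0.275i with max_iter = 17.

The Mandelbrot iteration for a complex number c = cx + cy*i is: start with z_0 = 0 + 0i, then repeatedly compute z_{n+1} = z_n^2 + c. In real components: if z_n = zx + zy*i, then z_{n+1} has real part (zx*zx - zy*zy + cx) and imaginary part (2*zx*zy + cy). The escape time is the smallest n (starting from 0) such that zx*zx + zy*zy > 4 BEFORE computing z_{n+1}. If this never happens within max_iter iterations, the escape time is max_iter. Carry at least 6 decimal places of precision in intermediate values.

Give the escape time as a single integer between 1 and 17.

z_0 = 0 + 0i, c = 0.3090 + 0.2750i
Iter 1: z = 0.3090 + 0.2750i, |z|^2 = 0.1711
Iter 2: z = 0.3289 + 0.4450i, |z|^2 = 0.3061
Iter 3: z = 0.2192 + 0.5676i, |z|^2 = 0.3703
Iter 4: z = 0.0348 + 0.5238i, |z|^2 = 0.2756
Iter 5: z = 0.0358 + 0.3115i, |z|^2 = 0.0983
Iter 6: z = 0.2133 + 0.2973i, |z|^2 = 0.1339
Iter 7: z = 0.2661 + 0.4018i, |z|^2 = 0.2323
Iter 8: z = 0.2183 + 0.4888i, |z|^2 = 0.2866
Iter 9: z = 0.1177 + 0.4885i, |z|^2 = 0.2525
Iter 10: z = 0.0843 + 0.3900i, |z|^2 = 0.1592
Iter 11: z = 0.1640 + 0.3407i, |z|^2 = 0.1430
Iter 12: z = 0.2198 + 0.3868i, |z|^2 = 0.1979
Iter 13: z = 0.2077 + 0.4450i, |z|^2 = 0.2412
Iter 14: z = 0.1541 + 0.4599i, |z|^2 = 0.2353
Iter 15: z = 0.1212 + 0.4167i, |z|^2 = 0.1884
Iter 16: z = 0.1500 + 0.3761i, |z|^2 = 0.1639

Answer: 17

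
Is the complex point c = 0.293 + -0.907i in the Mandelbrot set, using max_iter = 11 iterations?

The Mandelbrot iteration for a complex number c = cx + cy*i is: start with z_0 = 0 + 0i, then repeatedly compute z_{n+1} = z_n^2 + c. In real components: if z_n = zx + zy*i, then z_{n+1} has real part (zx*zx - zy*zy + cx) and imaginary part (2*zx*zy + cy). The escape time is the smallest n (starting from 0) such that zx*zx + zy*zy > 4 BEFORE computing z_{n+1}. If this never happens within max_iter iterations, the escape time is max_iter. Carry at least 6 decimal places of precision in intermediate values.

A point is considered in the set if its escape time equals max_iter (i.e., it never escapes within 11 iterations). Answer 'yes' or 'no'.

Answer: no

Derivation:
z_0 = 0 + 0i, c = 0.2930 + -0.9070i
Iter 1: z = 0.2930 + -0.9070i, |z|^2 = 0.9085
Iter 2: z = -0.4438 + -1.4385i, |z|^2 = 2.2662
Iter 3: z = -1.5793 + 0.3698i, |z|^2 = 2.6310
Iter 4: z = 2.6505 + -2.0751i, |z|^2 = 11.3314
Escaped at iteration 4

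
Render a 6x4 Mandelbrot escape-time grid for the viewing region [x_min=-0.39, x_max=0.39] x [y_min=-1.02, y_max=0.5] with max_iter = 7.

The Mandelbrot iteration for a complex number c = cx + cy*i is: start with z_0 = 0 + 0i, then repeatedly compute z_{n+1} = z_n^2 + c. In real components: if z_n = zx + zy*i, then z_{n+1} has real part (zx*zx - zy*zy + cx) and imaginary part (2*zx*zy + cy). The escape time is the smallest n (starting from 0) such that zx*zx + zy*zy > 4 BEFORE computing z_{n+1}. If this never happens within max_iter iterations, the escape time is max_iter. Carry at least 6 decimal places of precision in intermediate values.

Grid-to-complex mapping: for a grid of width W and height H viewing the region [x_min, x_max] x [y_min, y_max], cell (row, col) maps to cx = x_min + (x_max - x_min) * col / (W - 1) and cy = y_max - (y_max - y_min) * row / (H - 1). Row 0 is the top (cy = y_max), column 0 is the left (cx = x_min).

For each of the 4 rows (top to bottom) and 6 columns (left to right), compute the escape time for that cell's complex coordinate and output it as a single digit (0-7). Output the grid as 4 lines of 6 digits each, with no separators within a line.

Answer: 777777
777777
777777
467443

Derivation:
(row=0, col=0): c = -0.3900 + 0.5000i → escape time 7
(row=0, col=1): c = -0.2340 + 0.5000i → escape time 7
(row=0, col=2): c = -0.0780 + 0.5000i → escape time 7
(row=0, col=3): c = 0.0780 + 0.5000i → escape time 7
(row=0, col=4): c = 0.2340 + 0.5000i → escape time 7
(row=0, col=5): c = 0.3900 + 0.5000i → escape time 7
(row=1, col=0): c = -0.3900 + -0.0067i → escape time 7
(row=1, col=1): c = -0.2340 + -0.0067i → escape time 7
(row=1, col=2): c = -0.0780 + -0.0067i → escape time 7
(row=1, col=3): c = 0.0780 + -0.0067i → escape time 7
(row=1, col=4): c = 0.2340 + -0.0067i → escape time 7
(row=1, col=5): c = 0.3900 + -0.0067i → escape time 7
(row=2, col=0): c = -0.3900 + -0.5133i → escape time 7
(row=2, col=1): c = -0.2340 + -0.5133i → escape time 7
(row=2, col=2): c = -0.0780 + -0.5133i → escape time 7
(row=2, col=3): c = 0.0780 + -0.5133i → escape time 7
(row=2, col=4): c = 0.2340 + -0.5133i → escape time 7
(row=2, col=5): c = 0.3900 + -0.5133i → escape time 7
(row=3, col=0): c = -0.3900 + -1.0200i → escape time 4
(row=3, col=1): c = -0.2340 + -1.0200i → escape time 6
(row=3, col=2): c = -0.0780 + -1.0200i → escape time 7
(row=3, col=3): c = 0.0780 + -1.0200i → escape time 4
(row=3, col=4): c = 0.2340 + -1.0200i → escape time 4
(row=3, col=5): c = 0.3900 + -1.0200i → escape time 3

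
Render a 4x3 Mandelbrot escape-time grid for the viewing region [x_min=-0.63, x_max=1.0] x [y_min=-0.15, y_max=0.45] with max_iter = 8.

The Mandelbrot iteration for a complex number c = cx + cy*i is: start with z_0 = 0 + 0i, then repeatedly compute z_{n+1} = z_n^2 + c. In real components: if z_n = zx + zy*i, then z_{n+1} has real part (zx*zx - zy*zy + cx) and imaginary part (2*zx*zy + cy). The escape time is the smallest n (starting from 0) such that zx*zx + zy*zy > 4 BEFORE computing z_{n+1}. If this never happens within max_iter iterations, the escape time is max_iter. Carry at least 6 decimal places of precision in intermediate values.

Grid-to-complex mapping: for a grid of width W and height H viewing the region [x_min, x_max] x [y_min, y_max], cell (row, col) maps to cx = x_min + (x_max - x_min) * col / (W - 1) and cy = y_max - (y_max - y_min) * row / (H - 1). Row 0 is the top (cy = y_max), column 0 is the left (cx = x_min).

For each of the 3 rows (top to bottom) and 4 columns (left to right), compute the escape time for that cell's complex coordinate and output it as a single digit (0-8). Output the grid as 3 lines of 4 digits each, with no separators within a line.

Answer: 8862
8862
8862

Derivation:
(row=0, col=0): c = -0.6300 + 0.4500i → escape time 8
(row=0, col=1): c = -0.0867 + 0.4500i → escape time 8
(row=0, col=2): c = 0.4567 + 0.4500i → escape time 6
(row=0, col=3): c = 1.0000 + 0.4500i → escape time 2
(row=1, col=0): c = -0.6300 + 0.1500i → escape time 8
(row=1, col=1): c = -0.0867 + 0.1500i → escape time 8
(row=1, col=2): c = 0.4567 + 0.1500i → escape time 6
(row=1, col=3): c = 1.0000 + 0.1500i → escape time 2
(row=2, col=0): c = -0.6300 + -0.1500i → escape time 8
(row=2, col=1): c = -0.0867 + -0.1500i → escape time 8
(row=2, col=2): c = 0.4567 + -0.1500i → escape time 6
(row=2, col=3): c = 1.0000 + -0.1500i → escape time 2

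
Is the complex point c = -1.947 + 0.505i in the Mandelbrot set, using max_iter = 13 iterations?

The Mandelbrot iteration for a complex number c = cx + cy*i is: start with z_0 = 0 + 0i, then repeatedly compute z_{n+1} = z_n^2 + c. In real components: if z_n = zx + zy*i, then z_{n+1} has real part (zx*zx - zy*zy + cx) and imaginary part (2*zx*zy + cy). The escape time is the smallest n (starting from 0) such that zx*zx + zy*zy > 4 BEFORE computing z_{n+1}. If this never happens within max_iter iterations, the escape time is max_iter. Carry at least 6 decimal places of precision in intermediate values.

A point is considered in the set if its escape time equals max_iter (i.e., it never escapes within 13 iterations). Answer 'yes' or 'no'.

z_0 = 0 + 0i, c = -1.9470 + 0.5050i
Iter 1: z = -1.9470 + 0.5050i, |z|^2 = 4.0458
Escaped at iteration 1

Answer: no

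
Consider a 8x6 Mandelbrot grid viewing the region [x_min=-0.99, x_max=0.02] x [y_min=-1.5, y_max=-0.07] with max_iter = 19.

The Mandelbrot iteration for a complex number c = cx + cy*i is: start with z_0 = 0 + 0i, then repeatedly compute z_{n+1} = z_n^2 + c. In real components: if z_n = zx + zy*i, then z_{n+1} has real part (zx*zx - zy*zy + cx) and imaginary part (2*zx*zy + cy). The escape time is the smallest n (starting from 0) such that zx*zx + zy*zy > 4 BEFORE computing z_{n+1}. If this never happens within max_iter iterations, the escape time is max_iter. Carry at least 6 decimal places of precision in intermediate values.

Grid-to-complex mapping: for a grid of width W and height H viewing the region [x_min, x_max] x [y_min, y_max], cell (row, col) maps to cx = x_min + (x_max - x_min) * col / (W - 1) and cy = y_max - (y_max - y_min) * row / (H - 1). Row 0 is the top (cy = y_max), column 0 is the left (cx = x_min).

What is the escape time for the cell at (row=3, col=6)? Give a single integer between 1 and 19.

Answer: 18

Derivation:
z_0 = 0 + 0i, c = -0.1243 + -0.9280i
Iter 1: z = -0.1243 + -0.9280i, |z|^2 = 0.8766
Iter 2: z = -0.9700 + -0.6973i, |z|^2 = 1.4272
Iter 3: z = 0.3304 + 0.4248i, |z|^2 = 0.2897
Iter 4: z = -0.1956 + -0.6473i, |z|^2 = 0.4572
Iter 5: z = -0.5050 + -0.6748i, |z|^2 = 0.7103
Iter 6: z = -0.3246 + -0.2465i, |z|^2 = 0.1661
Iter 7: z = -0.0797 + -0.7680i, |z|^2 = 0.5961
Iter 8: z = -0.7077 + -0.8056i, |z|^2 = 1.1498
Iter 9: z = -0.2724 + 0.2122i, |z|^2 = 0.1193
Iter 10: z = -0.0951 + -1.0436i, |z|^2 = 1.0982
Iter 11: z = -1.2044 + -0.7295i, |z|^2 = 1.9828
Iter 12: z = 0.7942 + 0.8292i, |z|^2 = 1.3184
Iter 13: z = -0.1811 + 0.3891i, |z|^2 = 0.1842
Iter 14: z = -0.2429 + -1.0689i, |z|^2 = 1.2016
Iter 15: z = -1.2079 + -0.4086i, |z|^2 = 1.6259
Iter 16: z = 1.1677 + 0.0592i, |z|^2 = 1.3669
Iter 17: z = 1.2356 + -0.7898i, |z|^2 = 2.1506
Iter 18: z = 0.7787 + -2.8799i, |z|^2 = 8.9001
Escaped at iteration 18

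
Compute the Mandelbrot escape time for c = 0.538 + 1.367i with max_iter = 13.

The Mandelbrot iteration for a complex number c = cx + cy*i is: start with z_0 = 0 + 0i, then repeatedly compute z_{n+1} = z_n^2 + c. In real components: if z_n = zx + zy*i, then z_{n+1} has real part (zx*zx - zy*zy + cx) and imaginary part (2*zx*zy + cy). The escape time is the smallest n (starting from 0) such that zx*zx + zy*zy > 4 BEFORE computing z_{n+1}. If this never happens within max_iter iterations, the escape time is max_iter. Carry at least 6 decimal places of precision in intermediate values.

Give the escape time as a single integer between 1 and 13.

z_0 = 0 + 0i, c = 0.5380 + 1.3670i
Iter 1: z = 0.5380 + 1.3670i, |z|^2 = 2.1581
Iter 2: z = -1.0412 + 2.8379i, |z|^2 = 9.1378
Escaped at iteration 2

Answer: 2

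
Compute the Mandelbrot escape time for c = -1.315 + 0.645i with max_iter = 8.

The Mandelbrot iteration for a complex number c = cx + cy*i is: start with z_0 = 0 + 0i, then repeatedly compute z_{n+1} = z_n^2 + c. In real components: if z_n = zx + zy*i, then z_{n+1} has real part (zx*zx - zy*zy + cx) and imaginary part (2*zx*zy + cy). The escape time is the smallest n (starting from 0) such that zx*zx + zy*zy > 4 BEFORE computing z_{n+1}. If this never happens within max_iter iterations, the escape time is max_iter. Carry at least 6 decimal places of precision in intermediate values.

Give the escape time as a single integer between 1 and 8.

z_0 = 0 + 0i, c = -1.3150 + 0.6450i
Iter 1: z = -1.3150 + 0.6450i, |z|^2 = 2.1452
Iter 2: z = -0.0018 + -1.0514i, |z|^2 = 1.1053
Iter 3: z = -2.4203 + 0.6488i, |z|^2 = 6.2789
Escaped at iteration 3

Answer: 3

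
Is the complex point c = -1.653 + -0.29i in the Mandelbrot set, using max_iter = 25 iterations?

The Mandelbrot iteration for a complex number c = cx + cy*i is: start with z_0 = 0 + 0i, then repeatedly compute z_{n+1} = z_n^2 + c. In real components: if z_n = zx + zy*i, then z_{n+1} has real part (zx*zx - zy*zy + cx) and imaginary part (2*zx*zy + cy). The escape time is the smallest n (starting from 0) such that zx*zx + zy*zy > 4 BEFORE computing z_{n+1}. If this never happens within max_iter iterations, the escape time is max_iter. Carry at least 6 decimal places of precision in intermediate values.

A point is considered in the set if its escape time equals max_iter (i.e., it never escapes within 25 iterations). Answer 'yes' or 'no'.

z_0 = 0 + 0i, c = -1.6530 + -0.2900i
Iter 1: z = -1.6530 + -0.2900i, |z|^2 = 2.8165
Iter 2: z = 0.9953 + 0.6687i, |z|^2 = 1.4379
Iter 3: z = -1.1096 + 1.0412i, |z|^2 = 2.3153
Iter 4: z = -1.5060 + -2.6006i, |z|^2 = 9.0310
Escaped at iteration 4

Answer: no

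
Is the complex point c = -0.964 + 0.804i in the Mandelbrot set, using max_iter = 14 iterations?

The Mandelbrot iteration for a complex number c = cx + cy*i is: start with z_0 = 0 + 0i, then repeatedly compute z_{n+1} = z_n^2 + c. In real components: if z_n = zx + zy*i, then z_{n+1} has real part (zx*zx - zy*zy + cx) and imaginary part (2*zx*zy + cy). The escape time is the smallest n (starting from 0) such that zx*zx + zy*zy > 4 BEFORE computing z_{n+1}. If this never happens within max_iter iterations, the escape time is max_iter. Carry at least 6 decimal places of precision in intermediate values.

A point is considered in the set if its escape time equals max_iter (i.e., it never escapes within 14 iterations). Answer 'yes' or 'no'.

Answer: no

Derivation:
z_0 = 0 + 0i, c = -0.9640 + 0.8040i
Iter 1: z = -0.9640 + 0.8040i, |z|^2 = 1.5757
Iter 2: z = -0.6811 + -0.7461i, |z|^2 = 1.0206
Iter 3: z = -1.0568 + 1.8204i, |z|^2 = 4.4305
Escaped at iteration 3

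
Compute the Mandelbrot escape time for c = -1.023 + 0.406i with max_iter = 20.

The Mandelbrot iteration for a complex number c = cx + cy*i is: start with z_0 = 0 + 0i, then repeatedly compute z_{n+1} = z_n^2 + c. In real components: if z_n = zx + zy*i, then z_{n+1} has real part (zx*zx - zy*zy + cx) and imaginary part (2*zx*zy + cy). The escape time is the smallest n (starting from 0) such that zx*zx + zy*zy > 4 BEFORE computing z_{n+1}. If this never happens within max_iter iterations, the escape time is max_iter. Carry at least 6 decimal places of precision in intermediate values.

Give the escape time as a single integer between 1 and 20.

Answer: 7

Derivation:
z_0 = 0 + 0i, c = -1.0230 + 0.4060i
Iter 1: z = -1.0230 + 0.4060i, |z|^2 = 1.2114
Iter 2: z = -0.1413 + -0.4247i, |z|^2 = 0.2003
Iter 3: z = -1.1834 + 0.5260i, |z|^2 = 1.6771
Iter 4: z = 0.1007 + -0.8390i, |z|^2 = 0.7140
Iter 5: z = -1.7167 + 0.2370i, |z|^2 = 3.0033
Iter 6: z = 1.8679 + -0.4079i, |z|^2 = 3.6556
Iter 7: z = 2.2999 + -1.1177i, |z|^2 = 6.5386
Escaped at iteration 7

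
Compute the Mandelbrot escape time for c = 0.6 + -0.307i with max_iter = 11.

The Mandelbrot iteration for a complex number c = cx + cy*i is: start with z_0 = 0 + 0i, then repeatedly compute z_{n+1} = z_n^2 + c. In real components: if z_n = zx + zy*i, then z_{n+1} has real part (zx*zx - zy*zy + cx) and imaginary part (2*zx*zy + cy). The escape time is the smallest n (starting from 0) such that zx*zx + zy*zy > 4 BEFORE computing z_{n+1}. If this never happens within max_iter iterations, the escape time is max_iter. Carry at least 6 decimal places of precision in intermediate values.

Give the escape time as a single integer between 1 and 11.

Answer: 4

Derivation:
z_0 = 0 + 0i, c = 0.6000 + -0.3070i
Iter 1: z = 0.6000 + -0.3070i, |z|^2 = 0.4542
Iter 2: z = 0.8658 + -0.6754i, |z|^2 = 1.2057
Iter 3: z = 0.8934 + -1.4765i, |z|^2 = 2.9780
Iter 4: z = -0.7818 + -2.9450i, |z|^2 = 9.2844
Escaped at iteration 4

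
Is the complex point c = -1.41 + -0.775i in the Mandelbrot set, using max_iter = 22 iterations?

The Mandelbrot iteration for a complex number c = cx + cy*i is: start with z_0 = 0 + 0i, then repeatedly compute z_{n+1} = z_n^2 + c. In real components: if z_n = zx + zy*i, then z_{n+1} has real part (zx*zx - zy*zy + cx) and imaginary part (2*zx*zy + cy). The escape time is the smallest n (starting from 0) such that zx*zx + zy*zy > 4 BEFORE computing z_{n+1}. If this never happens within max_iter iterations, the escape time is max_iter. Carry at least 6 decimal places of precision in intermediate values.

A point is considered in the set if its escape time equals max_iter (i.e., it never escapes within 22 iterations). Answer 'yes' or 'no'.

Answer: no

Derivation:
z_0 = 0 + 0i, c = -1.4100 + -0.7750i
Iter 1: z = -1.4100 + -0.7750i, |z|^2 = 2.5887
Iter 2: z = -0.0225 + 1.4105i, |z|^2 = 1.9900
Iter 3: z = -3.3990 + -0.8385i, |z|^2 = 12.2564
Escaped at iteration 3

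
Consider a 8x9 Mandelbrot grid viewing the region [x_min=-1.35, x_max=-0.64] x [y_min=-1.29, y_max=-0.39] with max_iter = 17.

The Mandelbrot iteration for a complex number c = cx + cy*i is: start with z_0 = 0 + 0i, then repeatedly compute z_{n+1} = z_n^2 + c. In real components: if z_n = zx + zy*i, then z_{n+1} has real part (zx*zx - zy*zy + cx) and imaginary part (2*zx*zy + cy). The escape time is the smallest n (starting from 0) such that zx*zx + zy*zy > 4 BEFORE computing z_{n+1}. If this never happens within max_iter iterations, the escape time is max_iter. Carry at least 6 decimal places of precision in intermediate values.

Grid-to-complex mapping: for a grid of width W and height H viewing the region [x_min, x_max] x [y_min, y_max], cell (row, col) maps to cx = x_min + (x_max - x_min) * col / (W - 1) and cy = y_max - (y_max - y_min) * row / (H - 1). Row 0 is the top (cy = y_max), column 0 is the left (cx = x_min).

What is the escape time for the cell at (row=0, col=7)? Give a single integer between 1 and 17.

Answer: 17

Derivation:
z_0 = 0 + 0i, c = -0.6400 + -0.3900i
Iter 1: z = -0.6400 + -0.3900i, |z|^2 = 0.5617
Iter 2: z = -0.3825 + 0.1092i, |z|^2 = 0.1582
Iter 3: z = -0.5056 + -0.4735i, |z|^2 = 0.4799
Iter 4: z = -0.6086 + 0.0889i, |z|^2 = 0.3783
Iter 5: z = -0.2775 + -0.4982i, |z|^2 = 0.3252
Iter 6: z = -0.8111 + -0.1135i, |z|^2 = 0.6708
Iter 7: z = 0.0051 + -0.2059i, |z|^2 = 0.0424
Iter 8: z = -0.6824 + -0.3921i, |z|^2 = 0.6193
Iter 9: z = -0.3281 + 0.1451i, |z|^2 = 0.1287
Iter 10: z = -0.5534 + -0.4852i, |z|^2 = 0.5417
Iter 11: z = -0.5692 + 0.1470i, |z|^2 = 0.3456
Iter 12: z = -0.3376 + -0.5574i, |z|^2 = 0.4246
Iter 13: z = -0.8367 + -0.0136i, |z|^2 = 0.7002
Iter 14: z = 0.0598 + -0.3672i, |z|^2 = 0.1384
Iter 15: z = -0.7712 + -0.4339i, |z|^2 = 0.7831
Iter 16: z = -0.2335 + 0.2793i, |z|^2 = 0.1325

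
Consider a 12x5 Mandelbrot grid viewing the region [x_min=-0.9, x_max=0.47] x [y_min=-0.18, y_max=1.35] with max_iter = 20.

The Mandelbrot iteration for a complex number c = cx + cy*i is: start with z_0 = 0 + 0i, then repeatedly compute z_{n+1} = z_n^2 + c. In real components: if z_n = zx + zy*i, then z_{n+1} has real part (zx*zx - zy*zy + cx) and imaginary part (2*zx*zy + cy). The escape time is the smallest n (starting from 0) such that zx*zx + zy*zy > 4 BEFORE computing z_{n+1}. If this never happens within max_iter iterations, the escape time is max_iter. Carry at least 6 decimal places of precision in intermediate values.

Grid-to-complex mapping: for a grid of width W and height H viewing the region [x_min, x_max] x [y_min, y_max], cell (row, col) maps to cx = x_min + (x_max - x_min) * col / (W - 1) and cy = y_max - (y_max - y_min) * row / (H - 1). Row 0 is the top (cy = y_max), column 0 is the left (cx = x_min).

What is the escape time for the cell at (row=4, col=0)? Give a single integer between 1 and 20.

z_0 = 0 + 0i, c = -0.9000 + -0.1800i
Iter 1: z = -0.9000 + -0.1800i, |z|^2 = 0.8424
Iter 2: z = -0.1224 + 0.1440i, |z|^2 = 0.0357
Iter 3: z = -0.9058 + -0.2153i, |z|^2 = 0.8667
Iter 4: z = -0.1259 + 0.2099i, |z|^2 = 0.0599
Iter 5: z = -0.9282 + -0.2329i, |z|^2 = 0.9158
Iter 6: z = -0.0927 + 0.2523i, |z|^2 = 0.0723
Iter 7: z = -0.9551 + -0.2268i, |z|^2 = 0.9636
Iter 8: z = -0.0392 + 0.2531i, |z|^2 = 0.0656
Iter 9: z = -0.9625 + -0.1999i, |z|^2 = 0.9664
Iter 10: z = -0.0135 + 0.2048i, |z|^2 = 0.0421
Iter 11: z = -0.9417 + -0.1855i, |z|^2 = 0.9213
Iter 12: z = -0.0475 + 0.1694i, |z|^2 = 0.0310
Iter 13: z = -0.9264 + -0.1961i, |z|^2 = 0.8967
Iter 14: z = -0.0802 + 0.1834i, |z|^2 = 0.0400
Iter 15: z = -0.9272 + -0.2094i, |z|^2 = 0.9035
Iter 16: z = -0.0842 + 0.2083i, |z|^2 = 0.0505
Iter 17: z = -0.9363 + -0.2151i, |z|^2 = 0.9229
Iter 18: z = -0.0696 + 0.2227i, |z|^2 = 0.0544
Iter 19: z = -0.9448 + -0.2110i, |z|^2 = 0.9371

Answer: 20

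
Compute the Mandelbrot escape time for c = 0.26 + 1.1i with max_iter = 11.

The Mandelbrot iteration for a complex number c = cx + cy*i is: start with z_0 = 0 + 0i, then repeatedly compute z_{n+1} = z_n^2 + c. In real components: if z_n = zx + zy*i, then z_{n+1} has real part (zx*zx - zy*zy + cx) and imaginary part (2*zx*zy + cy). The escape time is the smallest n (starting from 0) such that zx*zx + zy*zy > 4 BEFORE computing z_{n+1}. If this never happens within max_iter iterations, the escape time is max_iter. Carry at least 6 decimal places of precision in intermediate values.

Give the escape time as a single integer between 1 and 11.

z_0 = 0 + 0i, c = 0.2600 + 1.1000i
Iter 1: z = 0.2600 + 1.1000i, |z|^2 = 1.2776
Iter 2: z = -0.8824 + 1.6720i, |z|^2 = 3.5742
Iter 3: z = -1.7570 + -1.8507i, |z|^2 = 6.5121
Escaped at iteration 3

Answer: 3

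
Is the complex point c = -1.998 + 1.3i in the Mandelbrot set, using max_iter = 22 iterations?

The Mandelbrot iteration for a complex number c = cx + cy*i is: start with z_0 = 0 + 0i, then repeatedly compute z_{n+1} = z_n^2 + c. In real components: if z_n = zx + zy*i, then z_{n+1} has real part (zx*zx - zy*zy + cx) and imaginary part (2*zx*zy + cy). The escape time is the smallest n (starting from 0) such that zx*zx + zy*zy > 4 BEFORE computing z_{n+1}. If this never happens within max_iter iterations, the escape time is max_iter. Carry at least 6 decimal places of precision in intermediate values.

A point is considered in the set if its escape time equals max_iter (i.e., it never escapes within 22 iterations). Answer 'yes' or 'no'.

Answer: no

Derivation:
z_0 = 0 + 0i, c = -1.9980 + 1.3000i
Iter 1: z = -1.9980 + 1.3000i, |z|^2 = 5.6820
Escaped at iteration 1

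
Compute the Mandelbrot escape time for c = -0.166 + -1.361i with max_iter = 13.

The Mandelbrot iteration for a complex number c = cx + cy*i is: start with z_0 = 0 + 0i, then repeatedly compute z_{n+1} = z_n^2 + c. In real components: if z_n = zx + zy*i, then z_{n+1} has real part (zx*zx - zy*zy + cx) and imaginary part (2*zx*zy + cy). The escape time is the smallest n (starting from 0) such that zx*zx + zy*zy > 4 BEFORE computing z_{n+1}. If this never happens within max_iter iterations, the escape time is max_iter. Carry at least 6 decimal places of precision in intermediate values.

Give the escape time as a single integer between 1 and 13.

Answer: 2

Derivation:
z_0 = 0 + 0i, c = -0.1660 + -1.3610i
Iter 1: z = -0.1660 + -1.3610i, |z|^2 = 1.8799
Iter 2: z = -1.9908 + -0.9091i, |z|^2 = 4.7897
Escaped at iteration 2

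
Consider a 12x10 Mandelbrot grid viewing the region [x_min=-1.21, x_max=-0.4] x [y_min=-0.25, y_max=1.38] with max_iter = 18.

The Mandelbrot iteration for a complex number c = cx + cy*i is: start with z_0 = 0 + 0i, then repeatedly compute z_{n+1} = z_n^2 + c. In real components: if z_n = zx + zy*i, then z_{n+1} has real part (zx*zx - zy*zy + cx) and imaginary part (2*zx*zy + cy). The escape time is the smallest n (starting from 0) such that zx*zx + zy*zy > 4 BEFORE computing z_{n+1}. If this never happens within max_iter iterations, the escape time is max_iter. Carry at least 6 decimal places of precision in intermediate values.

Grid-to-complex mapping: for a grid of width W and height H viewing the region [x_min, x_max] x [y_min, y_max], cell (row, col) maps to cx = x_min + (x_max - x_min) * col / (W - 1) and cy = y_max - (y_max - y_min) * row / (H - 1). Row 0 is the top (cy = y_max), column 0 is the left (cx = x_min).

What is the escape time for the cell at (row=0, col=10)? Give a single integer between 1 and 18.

z_0 = 0 + 0i, c = -0.4736 + 1.3800i
Iter 1: z = -0.4736 + 1.3800i, |z|^2 = 2.1287
Iter 2: z = -2.1537 + 0.0728i, |z|^2 = 4.6437
Escaped at iteration 2

Answer: 2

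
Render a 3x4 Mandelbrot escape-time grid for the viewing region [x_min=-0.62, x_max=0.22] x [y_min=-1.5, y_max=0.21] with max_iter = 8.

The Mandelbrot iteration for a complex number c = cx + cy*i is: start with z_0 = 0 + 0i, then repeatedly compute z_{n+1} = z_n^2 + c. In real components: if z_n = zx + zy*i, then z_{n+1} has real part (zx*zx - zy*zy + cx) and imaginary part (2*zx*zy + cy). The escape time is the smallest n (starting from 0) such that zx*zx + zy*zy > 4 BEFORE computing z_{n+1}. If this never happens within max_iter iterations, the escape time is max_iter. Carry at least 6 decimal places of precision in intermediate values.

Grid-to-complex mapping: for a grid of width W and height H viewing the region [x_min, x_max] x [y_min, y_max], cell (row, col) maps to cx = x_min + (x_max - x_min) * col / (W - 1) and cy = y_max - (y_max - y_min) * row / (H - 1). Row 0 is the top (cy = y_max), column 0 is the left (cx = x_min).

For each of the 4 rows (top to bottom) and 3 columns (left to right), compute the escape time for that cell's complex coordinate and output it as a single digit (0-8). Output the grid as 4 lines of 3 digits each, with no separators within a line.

Answer: 888
888
484
222

Derivation:
(row=0, col=0): c = -0.6200 + 0.2100i → escape time 8
(row=0, col=1): c = -0.2000 + 0.2100i → escape time 8
(row=0, col=2): c = 0.2200 + 0.2100i → escape time 8
(row=1, col=0): c = -0.6200 + -0.3600i → escape time 8
(row=1, col=1): c = -0.2000 + -0.3600i → escape time 8
(row=1, col=2): c = 0.2200 + -0.3600i → escape time 8
(row=2, col=0): c = -0.6200 + -0.9300i → escape time 4
(row=2, col=1): c = -0.2000 + -0.9300i → escape time 8
(row=2, col=2): c = 0.2200 + -0.9300i → escape time 4
(row=3, col=0): c = -0.6200 + -1.5000i → escape time 2
(row=3, col=1): c = -0.2000 + -1.5000i → escape time 2
(row=3, col=2): c = 0.2200 + -1.5000i → escape time 2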